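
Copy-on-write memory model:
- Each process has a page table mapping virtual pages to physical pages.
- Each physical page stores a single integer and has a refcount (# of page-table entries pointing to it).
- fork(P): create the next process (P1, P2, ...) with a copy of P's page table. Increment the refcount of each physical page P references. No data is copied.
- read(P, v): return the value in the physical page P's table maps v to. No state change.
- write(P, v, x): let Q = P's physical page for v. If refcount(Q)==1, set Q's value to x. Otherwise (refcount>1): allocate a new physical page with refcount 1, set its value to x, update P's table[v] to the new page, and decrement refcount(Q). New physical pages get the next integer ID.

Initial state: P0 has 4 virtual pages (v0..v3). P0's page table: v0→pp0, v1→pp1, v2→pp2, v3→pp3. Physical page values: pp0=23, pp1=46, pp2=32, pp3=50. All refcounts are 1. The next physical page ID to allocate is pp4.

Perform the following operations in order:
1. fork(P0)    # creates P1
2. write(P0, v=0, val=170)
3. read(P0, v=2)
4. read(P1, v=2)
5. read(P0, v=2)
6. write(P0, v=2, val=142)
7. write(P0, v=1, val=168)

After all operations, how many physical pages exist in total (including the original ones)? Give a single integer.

Answer: 7

Derivation:
Op 1: fork(P0) -> P1. 4 ppages; refcounts: pp0:2 pp1:2 pp2:2 pp3:2
Op 2: write(P0, v0, 170). refcount(pp0)=2>1 -> COPY to pp4. 5 ppages; refcounts: pp0:1 pp1:2 pp2:2 pp3:2 pp4:1
Op 3: read(P0, v2) -> 32. No state change.
Op 4: read(P1, v2) -> 32. No state change.
Op 5: read(P0, v2) -> 32. No state change.
Op 6: write(P0, v2, 142). refcount(pp2)=2>1 -> COPY to pp5. 6 ppages; refcounts: pp0:1 pp1:2 pp2:1 pp3:2 pp4:1 pp5:1
Op 7: write(P0, v1, 168). refcount(pp1)=2>1 -> COPY to pp6. 7 ppages; refcounts: pp0:1 pp1:1 pp2:1 pp3:2 pp4:1 pp5:1 pp6:1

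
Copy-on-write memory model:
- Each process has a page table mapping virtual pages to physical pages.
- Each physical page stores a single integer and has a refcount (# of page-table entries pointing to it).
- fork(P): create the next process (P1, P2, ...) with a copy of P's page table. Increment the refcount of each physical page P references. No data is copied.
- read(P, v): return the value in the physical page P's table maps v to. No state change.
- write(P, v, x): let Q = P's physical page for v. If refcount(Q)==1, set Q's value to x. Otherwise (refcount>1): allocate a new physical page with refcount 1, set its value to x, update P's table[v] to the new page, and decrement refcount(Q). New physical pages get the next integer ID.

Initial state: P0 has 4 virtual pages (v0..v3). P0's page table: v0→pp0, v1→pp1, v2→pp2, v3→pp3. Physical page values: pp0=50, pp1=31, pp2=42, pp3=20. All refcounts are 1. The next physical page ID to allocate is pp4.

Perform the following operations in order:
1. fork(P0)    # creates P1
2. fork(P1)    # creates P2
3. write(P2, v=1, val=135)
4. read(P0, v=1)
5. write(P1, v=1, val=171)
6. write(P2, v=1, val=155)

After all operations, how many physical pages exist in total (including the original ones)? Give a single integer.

Answer: 6

Derivation:
Op 1: fork(P0) -> P1. 4 ppages; refcounts: pp0:2 pp1:2 pp2:2 pp3:2
Op 2: fork(P1) -> P2. 4 ppages; refcounts: pp0:3 pp1:3 pp2:3 pp3:3
Op 3: write(P2, v1, 135). refcount(pp1)=3>1 -> COPY to pp4. 5 ppages; refcounts: pp0:3 pp1:2 pp2:3 pp3:3 pp4:1
Op 4: read(P0, v1) -> 31. No state change.
Op 5: write(P1, v1, 171). refcount(pp1)=2>1 -> COPY to pp5. 6 ppages; refcounts: pp0:3 pp1:1 pp2:3 pp3:3 pp4:1 pp5:1
Op 6: write(P2, v1, 155). refcount(pp4)=1 -> write in place. 6 ppages; refcounts: pp0:3 pp1:1 pp2:3 pp3:3 pp4:1 pp5:1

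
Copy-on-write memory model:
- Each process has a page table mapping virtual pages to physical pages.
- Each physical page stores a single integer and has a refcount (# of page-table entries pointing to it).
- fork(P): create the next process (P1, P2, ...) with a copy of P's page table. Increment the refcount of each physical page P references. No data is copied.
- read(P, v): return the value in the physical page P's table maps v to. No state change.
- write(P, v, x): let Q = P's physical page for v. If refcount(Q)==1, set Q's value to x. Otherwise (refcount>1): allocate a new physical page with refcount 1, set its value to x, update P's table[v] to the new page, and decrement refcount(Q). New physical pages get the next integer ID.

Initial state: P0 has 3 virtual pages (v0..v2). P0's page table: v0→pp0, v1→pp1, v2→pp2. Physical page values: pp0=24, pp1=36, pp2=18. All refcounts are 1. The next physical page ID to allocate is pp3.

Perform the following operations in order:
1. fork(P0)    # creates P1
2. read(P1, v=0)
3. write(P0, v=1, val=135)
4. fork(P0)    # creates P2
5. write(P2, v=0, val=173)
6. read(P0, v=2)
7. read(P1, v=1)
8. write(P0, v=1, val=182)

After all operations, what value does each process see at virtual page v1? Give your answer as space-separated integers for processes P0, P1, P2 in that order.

Op 1: fork(P0) -> P1. 3 ppages; refcounts: pp0:2 pp1:2 pp2:2
Op 2: read(P1, v0) -> 24. No state change.
Op 3: write(P0, v1, 135). refcount(pp1)=2>1 -> COPY to pp3. 4 ppages; refcounts: pp0:2 pp1:1 pp2:2 pp3:1
Op 4: fork(P0) -> P2. 4 ppages; refcounts: pp0:3 pp1:1 pp2:3 pp3:2
Op 5: write(P2, v0, 173). refcount(pp0)=3>1 -> COPY to pp4. 5 ppages; refcounts: pp0:2 pp1:1 pp2:3 pp3:2 pp4:1
Op 6: read(P0, v2) -> 18. No state change.
Op 7: read(P1, v1) -> 36. No state change.
Op 8: write(P0, v1, 182). refcount(pp3)=2>1 -> COPY to pp5. 6 ppages; refcounts: pp0:2 pp1:1 pp2:3 pp3:1 pp4:1 pp5:1
P0: v1 -> pp5 = 182
P1: v1 -> pp1 = 36
P2: v1 -> pp3 = 135

Answer: 182 36 135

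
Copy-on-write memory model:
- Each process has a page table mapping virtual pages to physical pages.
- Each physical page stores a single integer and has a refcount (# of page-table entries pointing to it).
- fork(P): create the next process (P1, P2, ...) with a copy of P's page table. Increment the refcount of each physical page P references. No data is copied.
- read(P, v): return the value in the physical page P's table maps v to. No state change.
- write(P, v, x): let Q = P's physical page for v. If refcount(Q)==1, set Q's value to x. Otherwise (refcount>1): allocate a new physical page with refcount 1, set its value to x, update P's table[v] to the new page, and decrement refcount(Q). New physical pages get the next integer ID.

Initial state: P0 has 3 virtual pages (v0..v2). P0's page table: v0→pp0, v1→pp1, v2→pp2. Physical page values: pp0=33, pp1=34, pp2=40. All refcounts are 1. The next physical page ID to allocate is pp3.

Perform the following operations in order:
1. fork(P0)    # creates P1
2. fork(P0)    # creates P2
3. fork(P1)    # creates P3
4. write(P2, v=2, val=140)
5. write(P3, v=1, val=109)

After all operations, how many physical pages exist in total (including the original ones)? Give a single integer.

Op 1: fork(P0) -> P1. 3 ppages; refcounts: pp0:2 pp1:2 pp2:2
Op 2: fork(P0) -> P2. 3 ppages; refcounts: pp0:3 pp1:3 pp2:3
Op 3: fork(P1) -> P3. 3 ppages; refcounts: pp0:4 pp1:4 pp2:4
Op 4: write(P2, v2, 140). refcount(pp2)=4>1 -> COPY to pp3. 4 ppages; refcounts: pp0:4 pp1:4 pp2:3 pp3:1
Op 5: write(P3, v1, 109). refcount(pp1)=4>1 -> COPY to pp4. 5 ppages; refcounts: pp0:4 pp1:3 pp2:3 pp3:1 pp4:1

Answer: 5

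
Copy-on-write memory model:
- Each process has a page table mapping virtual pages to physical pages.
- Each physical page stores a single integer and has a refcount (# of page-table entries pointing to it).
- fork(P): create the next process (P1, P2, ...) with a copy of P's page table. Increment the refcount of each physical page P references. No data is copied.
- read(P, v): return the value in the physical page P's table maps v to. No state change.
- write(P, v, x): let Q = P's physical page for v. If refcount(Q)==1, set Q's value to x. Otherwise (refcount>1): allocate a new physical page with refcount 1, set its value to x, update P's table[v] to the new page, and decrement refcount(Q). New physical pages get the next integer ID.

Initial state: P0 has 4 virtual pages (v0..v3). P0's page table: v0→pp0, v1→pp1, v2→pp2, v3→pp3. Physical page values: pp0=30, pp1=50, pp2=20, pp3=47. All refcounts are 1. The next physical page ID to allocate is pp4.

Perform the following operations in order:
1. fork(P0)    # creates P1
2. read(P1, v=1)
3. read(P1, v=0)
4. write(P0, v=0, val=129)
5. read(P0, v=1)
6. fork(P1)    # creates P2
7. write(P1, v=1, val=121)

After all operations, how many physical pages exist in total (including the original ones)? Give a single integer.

Op 1: fork(P0) -> P1. 4 ppages; refcounts: pp0:2 pp1:2 pp2:2 pp3:2
Op 2: read(P1, v1) -> 50. No state change.
Op 3: read(P1, v0) -> 30. No state change.
Op 4: write(P0, v0, 129). refcount(pp0)=2>1 -> COPY to pp4. 5 ppages; refcounts: pp0:1 pp1:2 pp2:2 pp3:2 pp4:1
Op 5: read(P0, v1) -> 50. No state change.
Op 6: fork(P1) -> P2. 5 ppages; refcounts: pp0:2 pp1:3 pp2:3 pp3:3 pp4:1
Op 7: write(P1, v1, 121). refcount(pp1)=3>1 -> COPY to pp5. 6 ppages; refcounts: pp0:2 pp1:2 pp2:3 pp3:3 pp4:1 pp5:1

Answer: 6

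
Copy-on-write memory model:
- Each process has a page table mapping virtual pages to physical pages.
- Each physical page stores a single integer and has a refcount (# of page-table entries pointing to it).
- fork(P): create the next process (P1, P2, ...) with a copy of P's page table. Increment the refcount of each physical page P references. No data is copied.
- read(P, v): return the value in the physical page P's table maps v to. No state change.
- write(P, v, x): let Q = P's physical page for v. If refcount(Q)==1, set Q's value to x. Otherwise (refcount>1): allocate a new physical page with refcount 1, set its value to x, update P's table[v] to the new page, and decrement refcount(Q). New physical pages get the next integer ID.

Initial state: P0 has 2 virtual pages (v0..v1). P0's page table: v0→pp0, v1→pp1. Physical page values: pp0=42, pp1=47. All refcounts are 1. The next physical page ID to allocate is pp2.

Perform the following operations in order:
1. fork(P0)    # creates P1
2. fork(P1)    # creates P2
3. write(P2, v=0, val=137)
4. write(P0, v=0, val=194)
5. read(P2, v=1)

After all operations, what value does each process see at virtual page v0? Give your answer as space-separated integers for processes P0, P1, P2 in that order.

Op 1: fork(P0) -> P1. 2 ppages; refcounts: pp0:2 pp1:2
Op 2: fork(P1) -> P2. 2 ppages; refcounts: pp0:3 pp1:3
Op 3: write(P2, v0, 137). refcount(pp0)=3>1 -> COPY to pp2. 3 ppages; refcounts: pp0:2 pp1:3 pp2:1
Op 4: write(P0, v0, 194). refcount(pp0)=2>1 -> COPY to pp3. 4 ppages; refcounts: pp0:1 pp1:3 pp2:1 pp3:1
Op 5: read(P2, v1) -> 47. No state change.
P0: v0 -> pp3 = 194
P1: v0 -> pp0 = 42
P2: v0 -> pp2 = 137

Answer: 194 42 137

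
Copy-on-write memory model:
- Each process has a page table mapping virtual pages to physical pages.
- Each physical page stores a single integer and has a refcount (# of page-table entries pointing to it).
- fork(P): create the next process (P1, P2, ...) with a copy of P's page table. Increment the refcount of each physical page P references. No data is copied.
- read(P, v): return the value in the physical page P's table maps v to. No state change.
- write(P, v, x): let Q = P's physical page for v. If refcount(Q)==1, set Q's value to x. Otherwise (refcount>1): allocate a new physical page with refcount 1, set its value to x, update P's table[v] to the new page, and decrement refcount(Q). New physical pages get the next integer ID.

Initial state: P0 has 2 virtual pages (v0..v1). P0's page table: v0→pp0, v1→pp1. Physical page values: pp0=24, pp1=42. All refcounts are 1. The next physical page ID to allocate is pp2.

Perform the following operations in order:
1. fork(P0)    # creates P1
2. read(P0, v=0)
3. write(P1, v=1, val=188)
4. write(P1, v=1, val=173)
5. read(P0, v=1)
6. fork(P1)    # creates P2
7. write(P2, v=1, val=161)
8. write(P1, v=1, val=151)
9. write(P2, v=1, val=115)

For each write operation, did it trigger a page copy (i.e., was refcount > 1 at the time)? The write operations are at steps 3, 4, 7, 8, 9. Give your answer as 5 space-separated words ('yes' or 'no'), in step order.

Op 1: fork(P0) -> P1. 2 ppages; refcounts: pp0:2 pp1:2
Op 2: read(P0, v0) -> 24. No state change.
Op 3: write(P1, v1, 188). refcount(pp1)=2>1 -> COPY to pp2. 3 ppages; refcounts: pp0:2 pp1:1 pp2:1
Op 4: write(P1, v1, 173). refcount(pp2)=1 -> write in place. 3 ppages; refcounts: pp0:2 pp1:1 pp2:1
Op 5: read(P0, v1) -> 42. No state change.
Op 6: fork(P1) -> P2. 3 ppages; refcounts: pp0:3 pp1:1 pp2:2
Op 7: write(P2, v1, 161). refcount(pp2)=2>1 -> COPY to pp3. 4 ppages; refcounts: pp0:3 pp1:1 pp2:1 pp3:1
Op 8: write(P1, v1, 151). refcount(pp2)=1 -> write in place. 4 ppages; refcounts: pp0:3 pp1:1 pp2:1 pp3:1
Op 9: write(P2, v1, 115). refcount(pp3)=1 -> write in place. 4 ppages; refcounts: pp0:3 pp1:1 pp2:1 pp3:1

yes no yes no no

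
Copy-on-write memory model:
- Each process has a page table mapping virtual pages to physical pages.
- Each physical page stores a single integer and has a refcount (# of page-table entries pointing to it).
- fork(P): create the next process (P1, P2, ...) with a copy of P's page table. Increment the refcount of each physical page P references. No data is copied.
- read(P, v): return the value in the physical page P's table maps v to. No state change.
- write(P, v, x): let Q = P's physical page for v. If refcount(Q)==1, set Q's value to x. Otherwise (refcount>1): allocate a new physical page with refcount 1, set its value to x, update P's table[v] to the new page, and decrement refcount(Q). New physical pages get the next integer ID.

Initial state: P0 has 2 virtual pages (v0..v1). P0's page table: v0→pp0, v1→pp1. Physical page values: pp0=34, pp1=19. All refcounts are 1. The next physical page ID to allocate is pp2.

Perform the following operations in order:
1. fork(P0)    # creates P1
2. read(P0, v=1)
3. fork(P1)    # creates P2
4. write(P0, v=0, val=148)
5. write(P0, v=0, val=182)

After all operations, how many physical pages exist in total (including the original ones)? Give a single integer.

Answer: 3

Derivation:
Op 1: fork(P0) -> P1. 2 ppages; refcounts: pp0:2 pp1:2
Op 2: read(P0, v1) -> 19. No state change.
Op 3: fork(P1) -> P2. 2 ppages; refcounts: pp0:3 pp1:3
Op 4: write(P0, v0, 148). refcount(pp0)=3>1 -> COPY to pp2. 3 ppages; refcounts: pp0:2 pp1:3 pp2:1
Op 5: write(P0, v0, 182). refcount(pp2)=1 -> write in place. 3 ppages; refcounts: pp0:2 pp1:3 pp2:1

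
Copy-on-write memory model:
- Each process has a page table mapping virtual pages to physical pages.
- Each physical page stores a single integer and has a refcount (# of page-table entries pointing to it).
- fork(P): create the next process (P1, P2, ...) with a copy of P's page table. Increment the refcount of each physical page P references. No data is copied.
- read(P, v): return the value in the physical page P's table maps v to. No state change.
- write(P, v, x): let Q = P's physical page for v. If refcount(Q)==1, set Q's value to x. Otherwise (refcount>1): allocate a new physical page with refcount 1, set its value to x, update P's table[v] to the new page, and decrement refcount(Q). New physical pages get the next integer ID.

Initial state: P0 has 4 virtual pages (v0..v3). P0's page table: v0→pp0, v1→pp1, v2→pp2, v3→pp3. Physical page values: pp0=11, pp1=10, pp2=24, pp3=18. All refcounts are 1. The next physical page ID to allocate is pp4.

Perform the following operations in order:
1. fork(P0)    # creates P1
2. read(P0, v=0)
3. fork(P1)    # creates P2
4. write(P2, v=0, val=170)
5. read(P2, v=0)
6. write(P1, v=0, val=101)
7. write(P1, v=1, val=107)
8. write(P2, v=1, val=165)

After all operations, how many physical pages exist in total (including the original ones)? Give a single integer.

Op 1: fork(P0) -> P1. 4 ppages; refcounts: pp0:2 pp1:2 pp2:2 pp3:2
Op 2: read(P0, v0) -> 11. No state change.
Op 3: fork(P1) -> P2. 4 ppages; refcounts: pp0:3 pp1:3 pp2:3 pp3:3
Op 4: write(P2, v0, 170). refcount(pp0)=3>1 -> COPY to pp4. 5 ppages; refcounts: pp0:2 pp1:3 pp2:3 pp3:3 pp4:1
Op 5: read(P2, v0) -> 170. No state change.
Op 6: write(P1, v0, 101). refcount(pp0)=2>1 -> COPY to pp5. 6 ppages; refcounts: pp0:1 pp1:3 pp2:3 pp3:3 pp4:1 pp5:1
Op 7: write(P1, v1, 107). refcount(pp1)=3>1 -> COPY to pp6. 7 ppages; refcounts: pp0:1 pp1:2 pp2:3 pp3:3 pp4:1 pp5:1 pp6:1
Op 8: write(P2, v1, 165). refcount(pp1)=2>1 -> COPY to pp7. 8 ppages; refcounts: pp0:1 pp1:1 pp2:3 pp3:3 pp4:1 pp5:1 pp6:1 pp7:1

Answer: 8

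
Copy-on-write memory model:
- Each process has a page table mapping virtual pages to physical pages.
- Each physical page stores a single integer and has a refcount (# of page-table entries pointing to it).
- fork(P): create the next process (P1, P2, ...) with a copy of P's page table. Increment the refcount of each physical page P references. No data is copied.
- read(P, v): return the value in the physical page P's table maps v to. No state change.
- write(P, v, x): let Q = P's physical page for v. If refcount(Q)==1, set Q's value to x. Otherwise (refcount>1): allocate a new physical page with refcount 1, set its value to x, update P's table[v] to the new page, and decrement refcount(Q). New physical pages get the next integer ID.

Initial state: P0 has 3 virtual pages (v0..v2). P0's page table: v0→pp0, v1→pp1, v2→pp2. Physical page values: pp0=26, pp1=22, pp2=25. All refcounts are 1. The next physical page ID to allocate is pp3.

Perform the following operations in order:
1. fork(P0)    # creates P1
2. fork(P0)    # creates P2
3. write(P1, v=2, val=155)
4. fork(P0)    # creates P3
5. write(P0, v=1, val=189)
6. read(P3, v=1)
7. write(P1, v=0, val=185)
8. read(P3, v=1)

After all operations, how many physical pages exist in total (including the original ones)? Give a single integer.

Op 1: fork(P0) -> P1. 3 ppages; refcounts: pp0:2 pp1:2 pp2:2
Op 2: fork(P0) -> P2. 3 ppages; refcounts: pp0:3 pp1:3 pp2:3
Op 3: write(P1, v2, 155). refcount(pp2)=3>1 -> COPY to pp3. 4 ppages; refcounts: pp0:3 pp1:3 pp2:2 pp3:1
Op 4: fork(P0) -> P3. 4 ppages; refcounts: pp0:4 pp1:4 pp2:3 pp3:1
Op 5: write(P0, v1, 189). refcount(pp1)=4>1 -> COPY to pp4. 5 ppages; refcounts: pp0:4 pp1:3 pp2:3 pp3:1 pp4:1
Op 6: read(P3, v1) -> 22. No state change.
Op 7: write(P1, v0, 185). refcount(pp0)=4>1 -> COPY to pp5. 6 ppages; refcounts: pp0:3 pp1:3 pp2:3 pp3:1 pp4:1 pp5:1
Op 8: read(P3, v1) -> 22. No state change.

Answer: 6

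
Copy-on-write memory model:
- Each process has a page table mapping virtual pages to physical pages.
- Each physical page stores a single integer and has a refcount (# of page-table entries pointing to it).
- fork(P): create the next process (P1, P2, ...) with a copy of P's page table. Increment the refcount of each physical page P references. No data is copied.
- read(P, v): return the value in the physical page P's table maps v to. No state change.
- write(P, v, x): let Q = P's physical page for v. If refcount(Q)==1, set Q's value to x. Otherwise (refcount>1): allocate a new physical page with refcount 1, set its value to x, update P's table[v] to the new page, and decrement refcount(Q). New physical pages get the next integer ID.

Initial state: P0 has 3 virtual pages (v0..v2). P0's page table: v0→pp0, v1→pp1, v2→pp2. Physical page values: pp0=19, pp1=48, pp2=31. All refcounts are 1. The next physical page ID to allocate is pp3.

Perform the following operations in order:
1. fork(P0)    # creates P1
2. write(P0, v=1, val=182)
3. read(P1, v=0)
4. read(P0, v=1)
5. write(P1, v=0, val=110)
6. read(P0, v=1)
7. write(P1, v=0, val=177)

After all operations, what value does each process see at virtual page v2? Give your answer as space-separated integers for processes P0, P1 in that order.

Answer: 31 31

Derivation:
Op 1: fork(P0) -> P1. 3 ppages; refcounts: pp0:2 pp1:2 pp2:2
Op 2: write(P0, v1, 182). refcount(pp1)=2>1 -> COPY to pp3. 4 ppages; refcounts: pp0:2 pp1:1 pp2:2 pp3:1
Op 3: read(P1, v0) -> 19. No state change.
Op 4: read(P0, v1) -> 182. No state change.
Op 5: write(P1, v0, 110). refcount(pp0)=2>1 -> COPY to pp4. 5 ppages; refcounts: pp0:1 pp1:1 pp2:2 pp3:1 pp4:1
Op 6: read(P0, v1) -> 182. No state change.
Op 7: write(P1, v0, 177). refcount(pp4)=1 -> write in place. 5 ppages; refcounts: pp0:1 pp1:1 pp2:2 pp3:1 pp4:1
P0: v2 -> pp2 = 31
P1: v2 -> pp2 = 31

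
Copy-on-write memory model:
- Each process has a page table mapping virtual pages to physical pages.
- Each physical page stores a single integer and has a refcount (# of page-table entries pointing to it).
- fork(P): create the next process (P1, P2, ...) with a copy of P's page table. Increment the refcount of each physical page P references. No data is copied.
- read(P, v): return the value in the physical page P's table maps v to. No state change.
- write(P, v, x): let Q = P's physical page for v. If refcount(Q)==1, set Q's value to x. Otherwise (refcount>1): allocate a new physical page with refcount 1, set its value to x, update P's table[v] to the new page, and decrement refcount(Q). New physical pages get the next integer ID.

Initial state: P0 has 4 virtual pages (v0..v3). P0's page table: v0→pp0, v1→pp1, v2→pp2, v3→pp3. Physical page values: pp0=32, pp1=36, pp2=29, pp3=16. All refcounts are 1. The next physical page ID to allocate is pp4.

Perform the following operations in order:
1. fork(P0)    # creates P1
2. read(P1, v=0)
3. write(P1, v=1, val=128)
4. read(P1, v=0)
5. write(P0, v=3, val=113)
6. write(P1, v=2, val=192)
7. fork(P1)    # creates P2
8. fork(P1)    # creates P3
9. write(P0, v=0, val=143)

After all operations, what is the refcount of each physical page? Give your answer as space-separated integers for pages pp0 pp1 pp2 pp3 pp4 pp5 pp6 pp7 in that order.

Op 1: fork(P0) -> P1. 4 ppages; refcounts: pp0:2 pp1:2 pp2:2 pp3:2
Op 2: read(P1, v0) -> 32. No state change.
Op 3: write(P1, v1, 128). refcount(pp1)=2>1 -> COPY to pp4. 5 ppages; refcounts: pp0:2 pp1:1 pp2:2 pp3:2 pp4:1
Op 4: read(P1, v0) -> 32. No state change.
Op 5: write(P0, v3, 113). refcount(pp3)=2>1 -> COPY to pp5. 6 ppages; refcounts: pp0:2 pp1:1 pp2:2 pp3:1 pp4:1 pp5:1
Op 6: write(P1, v2, 192). refcount(pp2)=2>1 -> COPY to pp6. 7 ppages; refcounts: pp0:2 pp1:1 pp2:1 pp3:1 pp4:1 pp5:1 pp6:1
Op 7: fork(P1) -> P2. 7 ppages; refcounts: pp0:3 pp1:1 pp2:1 pp3:2 pp4:2 pp5:1 pp6:2
Op 8: fork(P1) -> P3. 7 ppages; refcounts: pp0:4 pp1:1 pp2:1 pp3:3 pp4:3 pp5:1 pp6:3
Op 9: write(P0, v0, 143). refcount(pp0)=4>1 -> COPY to pp7. 8 ppages; refcounts: pp0:3 pp1:1 pp2:1 pp3:3 pp4:3 pp5:1 pp6:3 pp7:1

Answer: 3 1 1 3 3 1 3 1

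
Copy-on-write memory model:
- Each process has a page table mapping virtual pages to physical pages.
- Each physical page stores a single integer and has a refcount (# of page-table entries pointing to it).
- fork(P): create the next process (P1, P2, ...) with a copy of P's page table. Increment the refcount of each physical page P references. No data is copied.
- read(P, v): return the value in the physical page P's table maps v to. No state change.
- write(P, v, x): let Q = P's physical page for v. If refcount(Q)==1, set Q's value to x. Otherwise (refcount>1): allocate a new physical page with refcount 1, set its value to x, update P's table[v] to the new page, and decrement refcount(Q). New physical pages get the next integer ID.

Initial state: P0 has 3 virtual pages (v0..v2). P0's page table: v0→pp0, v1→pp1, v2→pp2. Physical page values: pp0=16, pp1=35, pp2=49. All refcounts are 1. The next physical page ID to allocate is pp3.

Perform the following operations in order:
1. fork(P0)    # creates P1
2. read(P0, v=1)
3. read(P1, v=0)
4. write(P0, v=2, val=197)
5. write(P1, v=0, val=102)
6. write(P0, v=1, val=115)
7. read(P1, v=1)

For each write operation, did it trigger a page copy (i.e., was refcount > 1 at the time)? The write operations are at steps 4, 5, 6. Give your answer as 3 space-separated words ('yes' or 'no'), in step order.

Op 1: fork(P0) -> P1. 3 ppages; refcounts: pp0:2 pp1:2 pp2:2
Op 2: read(P0, v1) -> 35. No state change.
Op 3: read(P1, v0) -> 16. No state change.
Op 4: write(P0, v2, 197). refcount(pp2)=2>1 -> COPY to pp3. 4 ppages; refcounts: pp0:2 pp1:2 pp2:1 pp3:1
Op 5: write(P1, v0, 102). refcount(pp0)=2>1 -> COPY to pp4. 5 ppages; refcounts: pp0:1 pp1:2 pp2:1 pp3:1 pp4:1
Op 6: write(P0, v1, 115). refcount(pp1)=2>1 -> COPY to pp5. 6 ppages; refcounts: pp0:1 pp1:1 pp2:1 pp3:1 pp4:1 pp5:1
Op 7: read(P1, v1) -> 35. No state change.

yes yes yes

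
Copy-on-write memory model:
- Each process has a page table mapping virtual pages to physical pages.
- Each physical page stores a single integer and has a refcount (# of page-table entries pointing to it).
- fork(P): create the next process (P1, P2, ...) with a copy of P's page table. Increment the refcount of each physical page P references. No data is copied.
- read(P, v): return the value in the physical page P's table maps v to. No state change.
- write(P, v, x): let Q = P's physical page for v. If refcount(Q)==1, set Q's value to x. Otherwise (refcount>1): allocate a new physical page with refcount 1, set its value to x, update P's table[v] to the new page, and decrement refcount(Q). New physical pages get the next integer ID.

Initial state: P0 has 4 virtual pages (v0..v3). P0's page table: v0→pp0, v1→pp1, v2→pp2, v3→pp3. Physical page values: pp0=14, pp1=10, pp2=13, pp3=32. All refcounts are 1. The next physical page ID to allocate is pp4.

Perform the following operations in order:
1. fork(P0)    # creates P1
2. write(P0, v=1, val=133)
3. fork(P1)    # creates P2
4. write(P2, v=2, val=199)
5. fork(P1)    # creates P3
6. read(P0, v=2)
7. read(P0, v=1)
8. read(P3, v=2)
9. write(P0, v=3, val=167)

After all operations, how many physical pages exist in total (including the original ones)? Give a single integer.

Answer: 7

Derivation:
Op 1: fork(P0) -> P1. 4 ppages; refcounts: pp0:2 pp1:2 pp2:2 pp3:2
Op 2: write(P0, v1, 133). refcount(pp1)=2>1 -> COPY to pp4. 5 ppages; refcounts: pp0:2 pp1:1 pp2:2 pp3:2 pp4:1
Op 3: fork(P1) -> P2. 5 ppages; refcounts: pp0:3 pp1:2 pp2:3 pp3:3 pp4:1
Op 4: write(P2, v2, 199). refcount(pp2)=3>1 -> COPY to pp5. 6 ppages; refcounts: pp0:3 pp1:2 pp2:2 pp3:3 pp4:1 pp5:1
Op 5: fork(P1) -> P3. 6 ppages; refcounts: pp0:4 pp1:3 pp2:3 pp3:4 pp4:1 pp5:1
Op 6: read(P0, v2) -> 13. No state change.
Op 7: read(P0, v1) -> 133. No state change.
Op 8: read(P3, v2) -> 13. No state change.
Op 9: write(P0, v3, 167). refcount(pp3)=4>1 -> COPY to pp6. 7 ppages; refcounts: pp0:4 pp1:3 pp2:3 pp3:3 pp4:1 pp5:1 pp6:1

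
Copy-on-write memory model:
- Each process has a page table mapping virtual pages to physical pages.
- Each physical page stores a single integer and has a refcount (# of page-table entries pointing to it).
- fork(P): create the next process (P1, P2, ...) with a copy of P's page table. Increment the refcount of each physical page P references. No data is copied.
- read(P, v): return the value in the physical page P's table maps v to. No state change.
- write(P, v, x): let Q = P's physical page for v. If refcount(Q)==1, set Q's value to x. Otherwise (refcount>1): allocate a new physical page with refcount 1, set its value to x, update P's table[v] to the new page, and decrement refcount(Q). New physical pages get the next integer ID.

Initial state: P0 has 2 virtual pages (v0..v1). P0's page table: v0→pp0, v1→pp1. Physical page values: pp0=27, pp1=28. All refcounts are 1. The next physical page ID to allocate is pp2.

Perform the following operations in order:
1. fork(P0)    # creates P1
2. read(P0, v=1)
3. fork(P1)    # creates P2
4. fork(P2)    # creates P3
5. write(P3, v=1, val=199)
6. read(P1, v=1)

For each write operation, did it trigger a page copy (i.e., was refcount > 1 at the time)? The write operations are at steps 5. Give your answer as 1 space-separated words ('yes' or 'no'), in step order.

Op 1: fork(P0) -> P1. 2 ppages; refcounts: pp0:2 pp1:2
Op 2: read(P0, v1) -> 28. No state change.
Op 3: fork(P1) -> P2. 2 ppages; refcounts: pp0:3 pp1:3
Op 4: fork(P2) -> P3. 2 ppages; refcounts: pp0:4 pp1:4
Op 5: write(P3, v1, 199). refcount(pp1)=4>1 -> COPY to pp2. 3 ppages; refcounts: pp0:4 pp1:3 pp2:1
Op 6: read(P1, v1) -> 28. No state change.

yes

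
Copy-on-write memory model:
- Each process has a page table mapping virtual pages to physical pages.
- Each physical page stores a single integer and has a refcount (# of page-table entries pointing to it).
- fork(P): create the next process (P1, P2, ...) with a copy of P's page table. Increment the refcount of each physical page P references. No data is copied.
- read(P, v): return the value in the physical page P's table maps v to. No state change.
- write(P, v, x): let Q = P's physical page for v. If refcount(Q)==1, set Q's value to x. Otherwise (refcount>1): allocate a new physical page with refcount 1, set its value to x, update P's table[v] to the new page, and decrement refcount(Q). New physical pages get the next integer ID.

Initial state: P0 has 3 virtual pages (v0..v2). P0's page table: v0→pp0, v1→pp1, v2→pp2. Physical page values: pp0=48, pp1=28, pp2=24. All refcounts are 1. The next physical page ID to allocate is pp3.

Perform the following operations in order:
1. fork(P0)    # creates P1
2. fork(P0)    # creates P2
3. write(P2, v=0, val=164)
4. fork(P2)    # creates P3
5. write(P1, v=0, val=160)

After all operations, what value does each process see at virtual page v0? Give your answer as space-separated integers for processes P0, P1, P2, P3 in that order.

Answer: 48 160 164 164

Derivation:
Op 1: fork(P0) -> P1. 3 ppages; refcounts: pp0:2 pp1:2 pp2:2
Op 2: fork(P0) -> P2. 3 ppages; refcounts: pp0:3 pp1:3 pp2:3
Op 3: write(P2, v0, 164). refcount(pp0)=3>1 -> COPY to pp3. 4 ppages; refcounts: pp0:2 pp1:3 pp2:3 pp3:1
Op 4: fork(P2) -> P3. 4 ppages; refcounts: pp0:2 pp1:4 pp2:4 pp3:2
Op 5: write(P1, v0, 160). refcount(pp0)=2>1 -> COPY to pp4. 5 ppages; refcounts: pp0:1 pp1:4 pp2:4 pp3:2 pp4:1
P0: v0 -> pp0 = 48
P1: v0 -> pp4 = 160
P2: v0 -> pp3 = 164
P3: v0 -> pp3 = 164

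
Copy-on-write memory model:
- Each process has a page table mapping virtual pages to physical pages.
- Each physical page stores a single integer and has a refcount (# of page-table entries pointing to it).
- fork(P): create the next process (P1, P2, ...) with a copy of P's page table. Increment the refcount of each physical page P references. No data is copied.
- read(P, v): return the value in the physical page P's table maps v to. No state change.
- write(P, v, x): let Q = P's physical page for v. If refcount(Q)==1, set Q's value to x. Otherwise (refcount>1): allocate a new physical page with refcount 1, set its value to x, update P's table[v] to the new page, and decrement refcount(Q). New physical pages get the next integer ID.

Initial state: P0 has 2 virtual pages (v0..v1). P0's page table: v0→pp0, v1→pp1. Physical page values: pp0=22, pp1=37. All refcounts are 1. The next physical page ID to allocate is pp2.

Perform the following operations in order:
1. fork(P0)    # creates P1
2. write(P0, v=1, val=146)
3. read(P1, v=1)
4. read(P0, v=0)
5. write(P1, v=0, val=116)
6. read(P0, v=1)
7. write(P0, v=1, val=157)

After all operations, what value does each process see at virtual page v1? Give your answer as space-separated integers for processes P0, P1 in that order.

Answer: 157 37

Derivation:
Op 1: fork(P0) -> P1. 2 ppages; refcounts: pp0:2 pp1:2
Op 2: write(P0, v1, 146). refcount(pp1)=2>1 -> COPY to pp2. 3 ppages; refcounts: pp0:2 pp1:1 pp2:1
Op 3: read(P1, v1) -> 37. No state change.
Op 4: read(P0, v0) -> 22. No state change.
Op 5: write(P1, v0, 116). refcount(pp0)=2>1 -> COPY to pp3. 4 ppages; refcounts: pp0:1 pp1:1 pp2:1 pp3:1
Op 6: read(P0, v1) -> 146. No state change.
Op 7: write(P0, v1, 157). refcount(pp2)=1 -> write in place. 4 ppages; refcounts: pp0:1 pp1:1 pp2:1 pp3:1
P0: v1 -> pp2 = 157
P1: v1 -> pp1 = 37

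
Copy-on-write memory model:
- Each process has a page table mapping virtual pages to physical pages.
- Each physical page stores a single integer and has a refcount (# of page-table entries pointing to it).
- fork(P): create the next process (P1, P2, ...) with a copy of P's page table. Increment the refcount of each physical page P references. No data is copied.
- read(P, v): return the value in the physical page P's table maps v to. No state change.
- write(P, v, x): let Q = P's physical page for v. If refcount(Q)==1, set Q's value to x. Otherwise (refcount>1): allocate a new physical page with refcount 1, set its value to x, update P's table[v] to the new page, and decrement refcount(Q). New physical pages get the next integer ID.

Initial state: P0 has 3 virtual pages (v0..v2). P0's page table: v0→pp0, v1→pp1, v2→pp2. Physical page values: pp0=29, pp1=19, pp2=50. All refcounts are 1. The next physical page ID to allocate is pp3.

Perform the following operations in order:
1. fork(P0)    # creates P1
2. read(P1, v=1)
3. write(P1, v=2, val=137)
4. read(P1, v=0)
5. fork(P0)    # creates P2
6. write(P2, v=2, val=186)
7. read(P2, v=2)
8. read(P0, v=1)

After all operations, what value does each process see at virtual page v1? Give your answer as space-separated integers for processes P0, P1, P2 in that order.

Answer: 19 19 19

Derivation:
Op 1: fork(P0) -> P1. 3 ppages; refcounts: pp0:2 pp1:2 pp2:2
Op 2: read(P1, v1) -> 19. No state change.
Op 3: write(P1, v2, 137). refcount(pp2)=2>1 -> COPY to pp3. 4 ppages; refcounts: pp0:2 pp1:2 pp2:1 pp3:1
Op 4: read(P1, v0) -> 29. No state change.
Op 5: fork(P0) -> P2. 4 ppages; refcounts: pp0:3 pp1:3 pp2:2 pp3:1
Op 6: write(P2, v2, 186). refcount(pp2)=2>1 -> COPY to pp4. 5 ppages; refcounts: pp0:3 pp1:3 pp2:1 pp3:1 pp4:1
Op 7: read(P2, v2) -> 186. No state change.
Op 8: read(P0, v1) -> 19. No state change.
P0: v1 -> pp1 = 19
P1: v1 -> pp1 = 19
P2: v1 -> pp1 = 19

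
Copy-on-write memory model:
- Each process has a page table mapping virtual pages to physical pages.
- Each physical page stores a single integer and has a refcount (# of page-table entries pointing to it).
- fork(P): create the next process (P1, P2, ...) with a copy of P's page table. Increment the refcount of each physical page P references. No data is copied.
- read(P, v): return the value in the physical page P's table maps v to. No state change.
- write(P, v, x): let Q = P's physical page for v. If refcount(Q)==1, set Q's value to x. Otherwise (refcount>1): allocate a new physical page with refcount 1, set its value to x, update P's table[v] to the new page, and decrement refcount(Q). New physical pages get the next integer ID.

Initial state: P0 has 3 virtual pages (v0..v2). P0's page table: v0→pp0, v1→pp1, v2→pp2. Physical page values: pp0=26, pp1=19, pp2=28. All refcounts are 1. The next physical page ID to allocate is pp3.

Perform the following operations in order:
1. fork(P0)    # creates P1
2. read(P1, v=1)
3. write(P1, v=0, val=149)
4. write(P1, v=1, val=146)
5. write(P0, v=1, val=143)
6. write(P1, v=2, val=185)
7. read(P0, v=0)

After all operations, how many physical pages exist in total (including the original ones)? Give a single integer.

Op 1: fork(P0) -> P1. 3 ppages; refcounts: pp0:2 pp1:2 pp2:2
Op 2: read(P1, v1) -> 19. No state change.
Op 3: write(P1, v0, 149). refcount(pp0)=2>1 -> COPY to pp3. 4 ppages; refcounts: pp0:1 pp1:2 pp2:2 pp3:1
Op 4: write(P1, v1, 146). refcount(pp1)=2>1 -> COPY to pp4. 5 ppages; refcounts: pp0:1 pp1:1 pp2:2 pp3:1 pp4:1
Op 5: write(P0, v1, 143). refcount(pp1)=1 -> write in place. 5 ppages; refcounts: pp0:1 pp1:1 pp2:2 pp3:1 pp4:1
Op 6: write(P1, v2, 185). refcount(pp2)=2>1 -> COPY to pp5. 6 ppages; refcounts: pp0:1 pp1:1 pp2:1 pp3:1 pp4:1 pp5:1
Op 7: read(P0, v0) -> 26. No state change.

Answer: 6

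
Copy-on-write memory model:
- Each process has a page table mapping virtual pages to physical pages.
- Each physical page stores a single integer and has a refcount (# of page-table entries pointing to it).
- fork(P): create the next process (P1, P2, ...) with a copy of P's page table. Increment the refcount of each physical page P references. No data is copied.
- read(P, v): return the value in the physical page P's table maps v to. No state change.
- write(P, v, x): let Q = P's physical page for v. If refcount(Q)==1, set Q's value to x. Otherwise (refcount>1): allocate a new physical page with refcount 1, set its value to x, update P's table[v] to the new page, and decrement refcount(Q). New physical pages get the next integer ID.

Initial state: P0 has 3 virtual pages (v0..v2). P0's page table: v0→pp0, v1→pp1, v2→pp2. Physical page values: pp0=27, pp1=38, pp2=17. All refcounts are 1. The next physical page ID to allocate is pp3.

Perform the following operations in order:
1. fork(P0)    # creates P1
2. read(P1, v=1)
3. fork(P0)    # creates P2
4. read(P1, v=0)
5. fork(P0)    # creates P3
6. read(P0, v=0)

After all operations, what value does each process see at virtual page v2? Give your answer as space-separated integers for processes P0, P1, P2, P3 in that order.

Answer: 17 17 17 17

Derivation:
Op 1: fork(P0) -> P1. 3 ppages; refcounts: pp0:2 pp1:2 pp2:2
Op 2: read(P1, v1) -> 38. No state change.
Op 3: fork(P0) -> P2. 3 ppages; refcounts: pp0:3 pp1:3 pp2:3
Op 4: read(P1, v0) -> 27. No state change.
Op 5: fork(P0) -> P3. 3 ppages; refcounts: pp0:4 pp1:4 pp2:4
Op 6: read(P0, v0) -> 27. No state change.
P0: v2 -> pp2 = 17
P1: v2 -> pp2 = 17
P2: v2 -> pp2 = 17
P3: v2 -> pp2 = 17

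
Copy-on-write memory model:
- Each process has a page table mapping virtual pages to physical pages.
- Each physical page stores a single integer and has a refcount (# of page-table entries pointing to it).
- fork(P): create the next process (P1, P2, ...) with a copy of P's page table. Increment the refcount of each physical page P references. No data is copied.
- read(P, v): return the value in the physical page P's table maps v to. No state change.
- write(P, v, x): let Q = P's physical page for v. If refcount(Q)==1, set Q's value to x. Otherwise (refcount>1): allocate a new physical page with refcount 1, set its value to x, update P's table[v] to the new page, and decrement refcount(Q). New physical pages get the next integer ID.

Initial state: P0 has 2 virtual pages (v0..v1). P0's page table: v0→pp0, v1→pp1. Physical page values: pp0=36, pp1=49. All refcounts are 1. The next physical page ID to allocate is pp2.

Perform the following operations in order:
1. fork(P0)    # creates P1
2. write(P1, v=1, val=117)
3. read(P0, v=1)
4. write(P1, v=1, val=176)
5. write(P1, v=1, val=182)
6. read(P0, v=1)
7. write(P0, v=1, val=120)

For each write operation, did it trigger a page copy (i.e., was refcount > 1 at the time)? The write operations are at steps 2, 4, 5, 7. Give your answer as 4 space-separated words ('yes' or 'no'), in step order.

Op 1: fork(P0) -> P1. 2 ppages; refcounts: pp0:2 pp1:2
Op 2: write(P1, v1, 117). refcount(pp1)=2>1 -> COPY to pp2. 3 ppages; refcounts: pp0:2 pp1:1 pp2:1
Op 3: read(P0, v1) -> 49. No state change.
Op 4: write(P1, v1, 176). refcount(pp2)=1 -> write in place. 3 ppages; refcounts: pp0:2 pp1:1 pp2:1
Op 5: write(P1, v1, 182). refcount(pp2)=1 -> write in place. 3 ppages; refcounts: pp0:2 pp1:1 pp2:1
Op 6: read(P0, v1) -> 49. No state change.
Op 7: write(P0, v1, 120). refcount(pp1)=1 -> write in place. 3 ppages; refcounts: pp0:2 pp1:1 pp2:1

yes no no no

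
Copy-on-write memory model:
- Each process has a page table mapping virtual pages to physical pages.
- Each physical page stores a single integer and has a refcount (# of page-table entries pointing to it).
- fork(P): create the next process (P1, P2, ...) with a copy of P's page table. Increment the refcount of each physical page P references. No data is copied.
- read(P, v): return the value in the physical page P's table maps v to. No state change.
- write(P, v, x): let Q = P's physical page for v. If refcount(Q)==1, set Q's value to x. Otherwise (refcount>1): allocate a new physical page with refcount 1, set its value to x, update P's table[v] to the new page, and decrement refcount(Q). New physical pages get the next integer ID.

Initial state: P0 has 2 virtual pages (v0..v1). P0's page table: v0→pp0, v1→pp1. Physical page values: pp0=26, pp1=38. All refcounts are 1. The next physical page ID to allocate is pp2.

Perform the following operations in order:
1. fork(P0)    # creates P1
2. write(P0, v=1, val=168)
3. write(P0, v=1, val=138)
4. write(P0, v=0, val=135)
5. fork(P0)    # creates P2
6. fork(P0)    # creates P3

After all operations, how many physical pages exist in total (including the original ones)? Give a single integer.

Answer: 4

Derivation:
Op 1: fork(P0) -> P1. 2 ppages; refcounts: pp0:2 pp1:2
Op 2: write(P0, v1, 168). refcount(pp1)=2>1 -> COPY to pp2. 3 ppages; refcounts: pp0:2 pp1:1 pp2:1
Op 3: write(P0, v1, 138). refcount(pp2)=1 -> write in place. 3 ppages; refcounts: pp0:2 pp1:1 pp2:1
Op 4: write(P0, v0, 135). refcount(pp0)=2>1 -> COPY to pp3. 4 ppages; refcounts: pp0:1 pp1:1 pp2:1 pp3:1
Op 5: fork(P0) -> P2. 4 ppages; refcounts: pp0:1 pp1:1 pp2:2 pp3:2
Op 6: fork(P0) -> P3. 4 ppages; refcounts: pp0:1 pp1:1 pp2:3 pp3:3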